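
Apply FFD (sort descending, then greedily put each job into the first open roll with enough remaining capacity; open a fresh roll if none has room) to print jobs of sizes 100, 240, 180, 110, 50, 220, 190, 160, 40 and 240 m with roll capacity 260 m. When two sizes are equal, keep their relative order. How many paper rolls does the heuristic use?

7

Sorted descending: 240, 240, 220, 190, 180, 160, 110, 100, 50, 40.
  240 → roll 1 (new)  [load 240/260]
  240 → roll 2 (new)  [load 240/260]
  220 → roll 3 (new)  [load 220/260]
  190 → roll 4 (new)  [load 190/260]
  180 → roll 5 (new)  [load 180/260]
  160 → roll 6 (new)  [load 160/260]
  110 → roll 7 (new)  [load 110/260]
  100 → roll 6  [load 260/260]
  50 → roll 4  [load 240/260]
  40 → roll 3  [load 260/260]
7 paper rolls opened.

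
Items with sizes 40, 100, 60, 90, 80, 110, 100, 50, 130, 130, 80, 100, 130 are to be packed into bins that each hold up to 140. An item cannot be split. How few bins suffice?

Total = 130 + 130 + 130 + 110 + 100 + 100 + 100 + 90 + 80 + 80 + 60 + 50 + 40 = 1200.
Lower bound: ⌈1200/140⌉ = 9 bins.
Also, 10 items each exceed 70, and no two of those can share a bin, so at least 10 bins are needed.
A packing using 10 bins:
  bin 1: 130 = 130
  bin 2: 130 = 130
  bin 3: 130 = 130
  bin 4: 110 = 110
  bin 5: 100 + 40 = 140
  bin 6: 100 = 100
  bin 7: 100 = 100
  bin 8: 90 + 50 = 140
  bin 9: 80 + 60 = 140
  bin 10: 80 = 80
This matches the lower bound, so 10 is optimal.

10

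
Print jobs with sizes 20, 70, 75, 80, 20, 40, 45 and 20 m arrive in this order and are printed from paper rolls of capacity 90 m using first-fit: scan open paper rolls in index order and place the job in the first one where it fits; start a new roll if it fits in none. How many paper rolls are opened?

  20 → roll 1 (new)  [load 20/90]
  70 → roll 1  [load 90/90]
  75 → roll 2 (new)  [load 75/90]
  80 → roll 3 (new)  [load 80/90]
  20 → roll 4 (new)  [load 20/90]
  40 → roll 4  [load 60/90]
  45 → roll 5 (new)  [load 45/90]
  20 → roll 4  [load 80/90]
5 paper rolls opened.

5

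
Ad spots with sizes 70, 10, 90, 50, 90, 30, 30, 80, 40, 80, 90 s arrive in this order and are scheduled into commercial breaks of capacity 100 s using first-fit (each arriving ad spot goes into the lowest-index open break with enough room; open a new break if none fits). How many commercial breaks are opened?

  70 → break 1 (new)  [load 70/100]
  10 → break 1  [load 80/100]
  90 → break 2 (new)  [load 90/100]
  50 → break 3 (new)  [load 50/100]
  90 → break 4 (new)  [load 90/100]
  30 → break 3  [load 80/100]
  30 → break 5 (new)  [load 30/100]
  80 → break 6 (new)  [load 80/100]
  40 → break 5  [load 70/100]
  80 → break 7 (new)  [load 80/100]
  90 → break 8 (new)  [load 90/100]
8 commercial breaks opened.

8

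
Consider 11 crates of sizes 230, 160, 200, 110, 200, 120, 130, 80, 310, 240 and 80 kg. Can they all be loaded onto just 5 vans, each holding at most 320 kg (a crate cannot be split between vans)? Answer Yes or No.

No

Total = 1860 kg; ⌈1860/320⌉ = 6.
At least 6 vans are required, but only 5 are allowed.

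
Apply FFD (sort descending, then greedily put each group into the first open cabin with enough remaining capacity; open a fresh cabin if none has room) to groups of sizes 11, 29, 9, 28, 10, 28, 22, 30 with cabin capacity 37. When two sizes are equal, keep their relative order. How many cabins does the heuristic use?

6

Sorted descending: 30, 29, 28, 28, 22, 11, 10, 9.
  30 → cabin 1 (new)  [load 30/37]
  29 → cabin 2 (new)  [load 29/37]
  28 → cabin 3 (new)  [load 28/37]
  28 → cabin 4 (new)  [load 28/37]
  22 → cabin 5 (new)  [load 22/37]
  11 → cabin 5  [load 33/37]
  10 → cabin 6 (new)  [load 10/37]
  9 → cabin 3  [load 37/37]
6 cabins opened.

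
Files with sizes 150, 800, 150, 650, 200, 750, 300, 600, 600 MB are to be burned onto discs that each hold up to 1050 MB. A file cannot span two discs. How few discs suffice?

Total = 800 + 750 + 650 + 600 + 600 + 300 + 200 + 150 + 150 = 4200 MB.
Lower bound: ⌈4200/1050⌉ = 4 discs.
Also, 5 files each exceed 525 MB, and no two of those can share a disc, so at least 5 discs are needed.
A packing using 5 discs:
  disc 1: 800 + 200 = 1000
  disc 2: 750 + 300 = 1050
  disc 3: 650 + 150 + 150 = 950
  disc 4: 600 = 600
  disc 5: 600 = 600
This matches the lower bound, so 5 is optimal.

5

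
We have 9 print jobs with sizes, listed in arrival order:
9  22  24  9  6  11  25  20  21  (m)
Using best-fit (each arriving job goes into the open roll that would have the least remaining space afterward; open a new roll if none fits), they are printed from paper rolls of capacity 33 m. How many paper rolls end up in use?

  9 → roll 1 (new)  [load 9/33]
  22 → roll 1  [load 31/33]
  24 → roll 2 (new)  [load 24/33]
  9 → roll 2  [load 33/33]
  6 → roll 3 (new)  [load 6/33]
  11 → roll 3  [load 17/33]
  25 → roll 4 (new)  [load 25/33]
  20 → roll 5 (new)  [load 20/33]
  21 → roll 6 (new)  [load 21/33]
6 paper rolls opened.

6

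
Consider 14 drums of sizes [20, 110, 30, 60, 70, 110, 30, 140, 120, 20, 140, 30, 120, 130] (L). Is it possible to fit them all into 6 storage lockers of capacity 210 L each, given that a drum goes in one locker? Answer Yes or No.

Total = 1130 L; ⌈1130/210⌉ = 6.
7 drums each exceed half the capacity and cannot share a locker, forcing at least 7 storage lockers.
At least 7 storage lockers are required, but only 6 are allowed.

No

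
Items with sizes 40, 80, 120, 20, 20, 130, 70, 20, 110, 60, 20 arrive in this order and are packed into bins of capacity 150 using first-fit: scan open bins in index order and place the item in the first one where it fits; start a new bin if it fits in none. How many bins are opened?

5

  40 → bin 1 (new)  [load 40/150]
  80 → bin 1  [load 120/150]
  120 → bin 2 (new)  [load 120/150]
  20 → bin 1  [load 140/150]
  20 → bin 2  [load 140/150]
  130 → bin 3 (new)  [load 130/150]
  70 → bin 4 (new)  [load 70/150]
  20 → bin 3  [load 150/150]
  110 → bin 5 (new)  [load 110/150]
  60 → bin 4  [load 130/150]
  20 → bin 4  [load 150/150]
5 bins opened.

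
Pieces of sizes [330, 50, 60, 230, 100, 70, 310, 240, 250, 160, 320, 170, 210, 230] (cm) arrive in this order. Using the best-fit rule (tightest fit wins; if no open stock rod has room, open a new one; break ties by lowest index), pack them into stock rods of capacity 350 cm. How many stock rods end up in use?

10

  330 → stock rod 1 (new)  [load 330/350]
  50 → stock rod 2 (new)  [load 50/350]
  60 → stock rod 2  [load 110/350]
  230 → stock rod 2  [load 340/350]
  100 → stock rod 3 (new)  [load 100/350]
  70 → stock rod 3  [load 170/350]
  310 → stock rod 4 (new)  [load 310/350]
  240 → stock rod 5 (new)  [load 240/350]
  250 → stock rod 6 (new)  [load 250/350]
  160 → stock rod 3  [load 330/350]
  320 → stock rod 7 (new)  [load 320/350]
  170 → stock rod 8 (new)  [load 170/350]
  210 → stock rod 9 (new)  [load 210/350]
  230 → stock rod 10 (new)  [load 230/350]
10 stock rods opened.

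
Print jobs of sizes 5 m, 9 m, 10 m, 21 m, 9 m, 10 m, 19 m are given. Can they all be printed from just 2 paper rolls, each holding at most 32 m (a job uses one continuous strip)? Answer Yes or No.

Total = 83 m; ⌈83/32⌉ = 3.
At least 3 paper rolls are required, but only 2 are allowed.

No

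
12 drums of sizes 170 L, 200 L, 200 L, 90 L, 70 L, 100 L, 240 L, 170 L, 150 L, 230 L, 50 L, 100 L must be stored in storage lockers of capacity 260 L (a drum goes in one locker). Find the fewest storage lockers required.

Total = 240 + 230 + 200 + 200 + 170 + 170 + 150 + 100 + 100 + 90 + 70 + 50 = 1770 L.
Lower bound: ⌈1770/260⌉ = 7 storage lockers.
A packing using 8 storage lockers:
  locker 1: 240 = 240
  locker 2: 230 = 230
  locker 3: 200 + 50 = 250
  locker 4: 200 = 200
  locker 5: 170 + 90 = 260
  locker 6: 170 + 70 = 240
  locker 7: 150 + 100 = 250
  locker 8: 100 = 100
No arrangement into 7 storage lockers stays within capacity, so 8 is optimal.

8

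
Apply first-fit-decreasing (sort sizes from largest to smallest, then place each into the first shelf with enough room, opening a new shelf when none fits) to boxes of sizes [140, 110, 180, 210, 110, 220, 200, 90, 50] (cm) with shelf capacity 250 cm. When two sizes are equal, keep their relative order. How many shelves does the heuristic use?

Sorted descending: 220, 210, 200, 180, 140, 110, 110, 90, 50.
  220 → shelf 1 (new)  [load 220/250]
  210 → shelf 2 (new)  [load 210/250]
  200 → shelf 3 (new)  [load 200/250]
  180 → shelf 4 (new)  [load 180/250]
  140 → shelf 5 (new)  [load 140/250]
  110 → shelf 5  [load 250/250]
  110 → shelf 6 (new)  [load 110/250]
  90 → shelf 6  [load 200/250]
  50 → shelf 3  [load 250/250]
6 shelves opened.

6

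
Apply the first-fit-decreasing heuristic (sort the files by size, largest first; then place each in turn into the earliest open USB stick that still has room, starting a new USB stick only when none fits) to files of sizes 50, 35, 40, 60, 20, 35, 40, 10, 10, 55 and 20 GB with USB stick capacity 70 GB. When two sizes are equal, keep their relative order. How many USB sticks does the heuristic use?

6

Sorted descending: 60, 55, 50, 40, 40, 35, 35, 20, 20, 10, 10.
  60 → USB stick 1 (new)  [load 60/70]
  55 → USB stick 2 (new)  [load 55/70]
  50 → USB stick 3 (new)  [load 50/70]
  40 → USB stick 4 (new)  [load 40/70]
  40 → USB stick 5 (new)  [load 40/70]
  35 → USB stick 6 (new)  [load 35/70]
  35 → USB stick 6  [load 70/70]
  20 → USB stick 3  [load 70/70]
  20 → USB stick 4  [load 60/70]
  10 → USB stick 1  [load 70/70]
  10 → USB stick 2  [load 65/70]
6 USB sticks opened.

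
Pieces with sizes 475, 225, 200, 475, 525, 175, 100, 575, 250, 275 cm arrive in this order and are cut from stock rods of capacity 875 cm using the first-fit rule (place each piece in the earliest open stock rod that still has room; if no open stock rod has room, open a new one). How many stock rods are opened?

  475 → stock rod 1 (new)  [load 475/875]
  225 → stock rod 1  [load 700/875]
  200 → stock rod 2 (new)  [load 200/875]
  475 → stock rod 2  [load 675/875]
  525 → stock rod 3 (new)  [load 525/875]
  175 → stock rod 1  [load 875/875]
  100 → stock rod 2  [load 775/875]
  575 → stock rod 4 (new)  [load 575/875]
  250 → stock rod 3  [load 775/875]
  275 → stock rod 4  [load 850/875]
4 stock rods opened.

4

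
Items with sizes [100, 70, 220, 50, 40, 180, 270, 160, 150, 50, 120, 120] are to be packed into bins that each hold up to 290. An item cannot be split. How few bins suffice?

Total = 270 + 220 + 180 + 160 + 150 + 120 + 120 + 100 + 70 + 50 + 50 + 40 = 1530.
Lower bound: ⌈1530/290⌉ = 6 bins.
A packing using 6 bins:
  bin 1: 270 = 270
  bin 2: 220 + 70 = 290
  bin 3: 180 + 100 = 280
  bin 4: 160 + 120 = 280
  bin 5: 150 + 120 = 270
  bin 6: 50 + 50 + 40 = 140
This matches the lower bound, so 6 is optimal.

6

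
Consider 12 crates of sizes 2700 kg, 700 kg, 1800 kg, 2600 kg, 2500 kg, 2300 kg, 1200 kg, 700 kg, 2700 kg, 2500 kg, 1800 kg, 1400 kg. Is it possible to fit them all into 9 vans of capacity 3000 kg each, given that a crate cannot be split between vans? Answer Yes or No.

A valid assignment using 9 vans:
  van 1: 2700 = 2700
  van 2: 2700 = 2700
  van 3: 2600 = 2600
  van 4: 2500 = 2500
  van 5: 2500 = 2500
  van 6: 2300 + 700 = 3000
  van 7: 1800 + 1200 = 3000
  van 8: 1800 + 700 = 2500
  van 9: 1400 = 1400
Every load is within 3000 kg, so 9 vans suffice.

Yes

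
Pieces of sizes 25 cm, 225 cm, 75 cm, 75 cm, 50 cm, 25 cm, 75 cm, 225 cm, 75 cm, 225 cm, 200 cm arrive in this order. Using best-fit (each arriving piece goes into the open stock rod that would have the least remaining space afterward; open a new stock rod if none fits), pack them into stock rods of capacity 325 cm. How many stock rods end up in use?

  25 → stock rod 1 (new)  [load 25/325]
  225 → stock rod 1  [load 250/325]
  75 → stock rod 1  [load 325/325]
  75 → stock rod 2 (new)  [load 75/325]
  50 → stock rod 2  [load 125/325]
  25 → stock rod 2  [load 150/325]
  75 → stock rod 2  [load 225/325]
  225 → stock rod 3 (new)  [load 225/325]
  75 → stock rod 2  [load 300/325]
  225 → stock rod 4 (new)  [load 225/325]
  200 → stock rod 5 (new)  [load 200/325]
5 stock rods opened.

5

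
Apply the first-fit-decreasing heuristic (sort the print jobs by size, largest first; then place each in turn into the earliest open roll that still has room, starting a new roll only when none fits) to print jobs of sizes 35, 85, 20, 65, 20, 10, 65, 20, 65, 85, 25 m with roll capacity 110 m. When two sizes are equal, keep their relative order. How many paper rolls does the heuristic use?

Sorted descending: 85, 85, 65, 65, 65, 35, 25, 20, 20, 20, 10.
  85 → roll 1 (new)  [load 85/110]
  85 → roll 2 (new)  [load 85/110]
  65 → roll 3 (new)  [load 65/110]
  65 → roll 4 (new)  [load 65/110]
  65 → roll 5 (new)  [load 65/110]
  35 → roll 3  [load 100/110]
  25 → roll 1  [load 110/110]
  20 → roll 2  [load 105/110]
  20 → roll 4  [load 85/110]
  20 → roll 4  [load 105/110]
  10 → roll 3  [load 110/110]
5 paper rolls opened.

5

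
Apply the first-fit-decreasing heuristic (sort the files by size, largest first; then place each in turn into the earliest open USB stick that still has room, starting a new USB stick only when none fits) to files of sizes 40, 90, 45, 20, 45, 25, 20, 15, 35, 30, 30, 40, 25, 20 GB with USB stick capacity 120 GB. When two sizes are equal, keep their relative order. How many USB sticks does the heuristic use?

5

Sorted descending: 90, 45, 45, 40, 40, 35, 30, 30, 25, 25, 20, 20, 20, 15.
  90 → USB stick 1 (new)  [load 90/120]
  45 → USB stick 2 (new)  [load 45/120]
  45 → USB stick 2  [load 90/120]
  40 → USB stick 3 (new)  [load 40/120]
  40 → USB stick 3  [load 80/120]
  35 → USB stick 3  [load 115/120]
  30 → USB stick 1  [load 120/120]
  30 → USB stick 2  [load 120/120]
  25 → USB stick 4 (new)  [load 25/120]
  25 → USB stick 4  [load 50/120]
  20 → USB stick 4  [load 70/120]
  20 → USB stick 4  [load 90/120]
  20 → USB stick 4  [load 110/120]
  15 → USB stick 5 (new)  [load 15/120]
5 USB sticks opened.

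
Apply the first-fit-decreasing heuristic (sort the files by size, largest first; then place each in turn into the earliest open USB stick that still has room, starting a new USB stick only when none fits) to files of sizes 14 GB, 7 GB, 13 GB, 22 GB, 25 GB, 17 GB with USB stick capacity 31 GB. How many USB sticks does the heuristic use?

4

Sorted descending: 25, 22, 17, 14, 13, 7.
  25 → USB stick 1 (new)  [load 25/31]
  22 → USB stick 2 (new)  [load 22/31]
  17 → USB stick 3 (new)  [load 17/31]
  14 → USB stick 3  [load 31/31]
  13 → USB stick 4 (new)  [load 13/31]
  7 → USB stick 2  [load 29/31]
4 USB sticks opened.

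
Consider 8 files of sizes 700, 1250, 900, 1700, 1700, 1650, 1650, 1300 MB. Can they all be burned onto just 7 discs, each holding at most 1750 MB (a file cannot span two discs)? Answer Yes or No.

Yes

A valid assignment using 7 discs:
  disc 1: 1700 = 1700
  disc 2: 1700 = 1700
  disc 3: 1650 = 1650
  disc 4: 1650 = 1650
  disc 5: 1300 = 1300
  disc 6: 1250 = 1250
  disc 7: 900 + 700 = 1600
Every load is within 1750 MB, so 7 discs suffice.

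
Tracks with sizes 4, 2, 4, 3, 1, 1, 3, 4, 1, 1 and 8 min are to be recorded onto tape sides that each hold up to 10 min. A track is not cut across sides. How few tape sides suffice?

Total = 8 + 4 + 4 + 4 + 3 + 3 + 2 + 1 + 1 + 1 + 1 = 32 min.
Lower bound: ⌈32/10⌉ = 4 tape sides.
A packing using 4 tape sides:
  side 1: 8 + 2 = 10
  side 2: 4 + 4 + 1 + 1 = 10
  side 3: 4 + 3 + 3 = 10
  side 4: 1 + 1 = 2
This matches the lower bound, so 4 is optimal.

4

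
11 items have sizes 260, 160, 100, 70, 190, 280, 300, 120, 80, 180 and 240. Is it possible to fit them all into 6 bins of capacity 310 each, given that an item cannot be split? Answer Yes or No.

No

Total = 1980; ⌈1980/310⌉ = 7.
At least 7 bins are required, but only 6 are allowed.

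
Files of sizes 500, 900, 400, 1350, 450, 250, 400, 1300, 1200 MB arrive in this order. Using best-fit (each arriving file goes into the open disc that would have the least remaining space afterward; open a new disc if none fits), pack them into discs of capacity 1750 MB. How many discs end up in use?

  500 → disc 1 (new)  [load 500/1750]
  900 → disc 1  [load 1400/1750]
  400 → disc 2 (new)  [load 400/1750]
  1350 → disc 2  [load 1750/1750]
  450 → disc 3 (new)  [load 450/1750]
  250 → disc 1  [load 1650/1750]
  400 → disc 3  [load 850/1750]
  1300 → disc 4 (new)  [load 1300/1750]
  1200 → disc 5 (new)  [load 1200/1750]
5 discs opened.

5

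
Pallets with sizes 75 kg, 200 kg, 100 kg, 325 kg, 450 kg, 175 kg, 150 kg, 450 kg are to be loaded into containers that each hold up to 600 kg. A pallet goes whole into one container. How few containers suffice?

4

Total = 450 + 450 + 325 + 200 + 175 + 150 + 100 + 75 = 1925 kg.
Lower bound: ⌈1925/600⌉ = 4 containers.
A packing using 4 containers:
  container 1: 450 + 150 = 600
  container 2: 450 + 100 = 550
  container 3: 325 + 200 + 75 = 600
  container 4: 175 = 175
This matches the lower bound, so 4 is optimal.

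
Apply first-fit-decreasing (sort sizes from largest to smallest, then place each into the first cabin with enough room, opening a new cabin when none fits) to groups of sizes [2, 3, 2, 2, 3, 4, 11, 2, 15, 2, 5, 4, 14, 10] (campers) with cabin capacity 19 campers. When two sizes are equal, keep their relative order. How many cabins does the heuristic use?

Sorted descending: 15, 14, 11, 10, 5, 4, 4, 3, 3, 2, 2, 2, 2, 2.
  15 → cabin 1 (new)  [load 15/19]
  14 → cabin 2 (new)  [load 14/19]
  11 → cabin 3 (new)  [load 11/19]
  10 → cabin 4 (new)  [load 10/19]
  5 → cabin 2  [load 19/19]
  4 → cabin 1  [load 19/19]
  4 → cabin 3  [load 15/19]
  3 → cabin 3  [load 18/19]
  3 → cabin 4  [load 13/19]
  2 → cabin 4  [load 15/19]
  2 → cabin 4  [load 17/19]
  2 → cabin 4  [load 19/19]
  2 → cabin 5 (new)  [load 2/19]
  2 → cabin 5  [load 4/19]
5 cabins opened.

5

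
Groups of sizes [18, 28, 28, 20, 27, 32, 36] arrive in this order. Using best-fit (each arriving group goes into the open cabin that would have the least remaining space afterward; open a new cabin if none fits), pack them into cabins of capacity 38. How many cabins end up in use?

6

  18 → cabin 1 (new)  [load 18/38]
  28 → cabin 2 (new)  [load 28/38]
  28 → cabin 3 (new)  [load 28/38]
  20 → cabin 1  [load 38/38]
  27 → cabin 4 (new)  [load 27/38]
  32 → cabin 5 (new)  [load 32/38]
  36 → cabin 6 (new)  [load 36/38]
6 cabins opened.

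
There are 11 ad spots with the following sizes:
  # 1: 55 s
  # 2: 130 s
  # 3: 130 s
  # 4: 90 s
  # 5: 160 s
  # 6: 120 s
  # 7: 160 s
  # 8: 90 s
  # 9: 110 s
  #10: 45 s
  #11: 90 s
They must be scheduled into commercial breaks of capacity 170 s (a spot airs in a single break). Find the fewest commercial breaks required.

9

Total = 160 + 160 + 130 + 130 + 120 + 110 + 90 + 90 + 90 + 55 + 45 = 1180 s.
Lower bound: ⌈1180/170⌉ = 7 commercial breaks.
Also, 9 ad spots each exceed 85 s, and no two of those can share a break, so at least 9 commercial breaks are needed.
A packing using 9 commercial breaks:
  break 1: 160 = 160
  break 2: 160 = 160
  break 3: 130 = 130
  break 4: 130 = 130
  break 5: 120 + 45 = 165
  break 6: 110 + 55 = 165
  break 7: 90 = 90
  break 8: 90 = 90
  break 9: 90 = 90
This matches the lower bound, so 9 is optimal.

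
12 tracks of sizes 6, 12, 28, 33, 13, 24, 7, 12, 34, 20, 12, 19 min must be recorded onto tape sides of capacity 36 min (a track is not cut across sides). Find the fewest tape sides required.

7

Total = 34 + 33 + 28 + 24 + 20 + 19 + 13 + 12 + 12 + 12 + 7 + 6 = 220 min.
Lower bound: ⌈220/36⌉ = 7 tape sides.
A packing using 7 tape sides:
  side 1: 34 = 34
  side 2: 33 = 33
  side 3: 28 + 7 = 35
  side 4: 24 + 12 = 36
  side 5: 20 + 13 = 33
  side 6: 19 + 12 = 31
  side 7: 12 + 6 = 18
This matches the lower bound, so 7 is optimal.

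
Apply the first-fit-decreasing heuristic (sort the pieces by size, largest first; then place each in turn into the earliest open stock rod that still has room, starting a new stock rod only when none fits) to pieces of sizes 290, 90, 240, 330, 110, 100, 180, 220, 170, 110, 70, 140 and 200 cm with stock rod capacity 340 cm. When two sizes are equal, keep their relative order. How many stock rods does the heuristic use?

Sorted descending: 330, 290, 240, 220, 200, 180, 170, 140, 110, 110, 100, 90, 70.
  330 → stock rod 1 (new)  [load 330/340]
  290 → stock rod 2 (new)  [load 290/340]
  240 → stock rod 3 (new)  [load 240/340]
  220 → stock rod 4 (new)  [load 220/340]
  200 → stock rod 5 (new)  [load 200/340]
  180 → stock rod 6 (new)  [load 180/340]
  170 → stock rod 7 (new)  [load 170/340]
  140 → stock rod 5  [load 340/340]
  110 → stock rod 4  [load 330/340]
  110 → stock rod 6  [load 290/340]
  100 → stock rod 3  [load 340/340]
  90 → stock rod 7  [load 260/340]
  70 → stock rod 7  [load 330/340]
7 stock rods opened.

7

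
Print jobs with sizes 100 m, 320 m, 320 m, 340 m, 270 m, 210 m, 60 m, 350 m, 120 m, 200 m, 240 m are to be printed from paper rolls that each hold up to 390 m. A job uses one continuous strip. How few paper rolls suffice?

Total = 350 + 340 + 320 + 320 + 270 + 240 + 210 + 200 + 120 + 100 + 60 = 2530 m.
Lower bound: ⌈2530/390⌉ = 7 paper rolls.
Also, 8 print jobs each exceed 195 m, and no two of those can share a roll, so at least 8 paper rolls are needed.
A packing using 8 paper rolls:
  roll 1: 350 = 350
  roll 2: 340 = 340
  roll 3: 320 + 60 = 380
  roll 4: 320 = 320
  roll 5: 270 + 120 = 390
  roll 6: 240 + 100 = 340
  roll 7: 210 = 210
  roll 8: 200 = 200
This matches the lower bound, so 8 is optimal.

8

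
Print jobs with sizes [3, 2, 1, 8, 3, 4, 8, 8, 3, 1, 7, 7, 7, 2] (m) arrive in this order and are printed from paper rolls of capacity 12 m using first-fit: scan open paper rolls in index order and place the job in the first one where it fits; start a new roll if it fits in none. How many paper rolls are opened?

7

  3 → roll 1 (new)  [load 3/12]
  2 → roll 1  [load 5/12]
  1 → roll 1  [load 6/12]
  8 → roll 2 (new)  [load 8/12]
  3 → roll 1  [load 9/12]
  4 → roll 2  [load 12/12]
  8 → roll 3 (new)  [load 8/12]
  8 → roll 4 (new)  [load 8/12]
  3 → roll 1  [load 12/12]
  1 → roll 3  [load 9/12]
  7 → roll 5 (new)  [load 7/12]
  7 → roll 6 (new)  [load 7/12]
  7 → roll 7 (new)  [load 7/12]
  2 → roll 3  [load 11/12]
7 paper rolls opened.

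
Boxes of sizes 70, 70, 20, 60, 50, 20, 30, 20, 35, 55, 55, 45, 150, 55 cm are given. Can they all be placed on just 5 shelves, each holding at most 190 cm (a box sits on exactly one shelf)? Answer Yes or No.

Yes

A valid assignment using 4 shelves:
  shelf 1: 150 + 35 = 185
  shelf 2: 70 + 70 + 50 = 190
  shelf 3: 60 + 55 + 55 + 20 = 190
  shelf 4: 55 + 45 + 30 + 20 + 20 = 170
That uses only 4 ≤ 5, so 5 shelves are enough.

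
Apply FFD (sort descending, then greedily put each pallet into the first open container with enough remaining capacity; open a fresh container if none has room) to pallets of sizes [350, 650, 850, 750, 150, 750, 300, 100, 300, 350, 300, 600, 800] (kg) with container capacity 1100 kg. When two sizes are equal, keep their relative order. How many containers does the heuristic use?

6

Sorted descending: 850, 800, 750, 750, 650, 600, 350, 350, 300, 300, 300, 150, 100.
  850 → container 1 (new)  [load 850/1100]
  800 → container 2 (new)  [load 800/1100]
  750 → container 3 (new)  [load 750/1100]
  750 → container 4 (new)  [load 750/1100]
  650 → container 5 (new)  [load 650/1100]
  600 → container 6 (new)  [load 600/1100]
  350 → container 3  [load 1100/1100]
  350 → container 4  [load 1100/1100]
  300 → container 2  [load 1100/1100]
  300 → container 5  [load 950/1100]
  300 → container 6  [load 900/1100]
  150 → container 1  [load 1000/1100]
  100 → container 1  [load 1100/1100]
6 containers opened.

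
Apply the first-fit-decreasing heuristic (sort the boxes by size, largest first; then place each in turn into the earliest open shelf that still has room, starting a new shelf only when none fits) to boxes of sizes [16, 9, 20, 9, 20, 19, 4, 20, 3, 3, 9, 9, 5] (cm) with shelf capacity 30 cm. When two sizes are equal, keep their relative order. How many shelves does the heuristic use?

Sorted descending: 20, 20, 20, 19, 16, 9, 9, 9, 9, 5, 4, 3, 3.
  20 → shelf 1 (new)  [load 20/30]
  20 → shelf 2 (new)  [load 20/30]
  20 → shelf 3 (new)  [load 20/30]
  19 → shelf 4 (new)  [load 19/30]
  16 → shelf 5 (new)  [load 16/30]
  9 → shelf 1  [load 29/30]
  9 → shelf 2  [load 29/30]
  9 → shelf 3  [load 29/30]
  9 → shelf 4  [load 28/30]
  5 → shelf 5  [load 21/30]
  4 → shelf 5  [load 25/30]
  3 → shelf 5  [load 28/30]
  3 → shelf 6 (new)  [load 3/30]
6 shelves opened.

6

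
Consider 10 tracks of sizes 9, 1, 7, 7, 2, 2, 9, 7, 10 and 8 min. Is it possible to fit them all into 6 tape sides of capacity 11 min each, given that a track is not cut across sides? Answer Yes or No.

Total = 62 min; ⌈62/11⌉ = 6.
7 tracks each exceed half the capacity and cannot share a side, forcing at least 7 tape sides.
At least 7 tape sides are required, but only 6 are allowed.

No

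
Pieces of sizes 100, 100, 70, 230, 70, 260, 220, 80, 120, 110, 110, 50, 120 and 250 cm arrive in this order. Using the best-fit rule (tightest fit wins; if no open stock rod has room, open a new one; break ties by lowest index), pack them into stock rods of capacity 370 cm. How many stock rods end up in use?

  100 → stock rod 1 (new)  [load 100/370]
  100 → stock rod 1  [load 200/370]
  70 → stock rod 1  [load 270/370]
  230 → stock rod 2 (new)  [load 230/370]
  70 → stock rod 1  [load 340/370]
  260 → stock rod 3 (new)  [load 260/370]
  220 → stock rod 4 (new)  [load 220/370]
  80 → stock rod 3  [load 340/370]
  120 → stock rod 2  [load 350/370]
  110 → stock rod 4  [load 330/370]
  110 → stock rod 5 (new)  [load 110/370]
  50 → stock rod 5  [load 160/370]
  120 → stock rod 5  [load 280/370]
  250 → stock rod 6 (new)  [load 250/370]
6 stock rods opened.

6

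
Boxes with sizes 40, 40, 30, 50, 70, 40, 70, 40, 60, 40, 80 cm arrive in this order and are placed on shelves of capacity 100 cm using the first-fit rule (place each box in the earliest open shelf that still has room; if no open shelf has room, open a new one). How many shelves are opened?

7

  40 → shelf 1 (new)  [load 40/100]
  40 → shelf 1  [load 80/100]
  30 → shelf 2 (new)  [load 30/100]
  50 → shelf 2  [load 80/100]
  70 → shelf 3 (new)  [load 70/100]
  40 → shelf 4 (new)  [load 40/100]
  70 → shelf 5 (new)  [load 70/100]
  40 → shelf 4  [load 80/100]
  60 → shelf 6 (new)  [load 60/100]
  40 → shelf 6  [load 100/100]
  80 → shelf 7 (new)  [load 80/100]
7 shelves opened.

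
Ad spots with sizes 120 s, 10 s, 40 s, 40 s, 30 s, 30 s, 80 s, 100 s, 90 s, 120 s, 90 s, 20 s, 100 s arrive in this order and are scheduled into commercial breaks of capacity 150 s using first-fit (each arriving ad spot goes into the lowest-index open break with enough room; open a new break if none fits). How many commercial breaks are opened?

8

  120 → break 1 (new)  [load 120/150]
  10 → break 1  [load 130/150]
  40 → break 2 (new)  [load 40/150]
  40 → break 2  [load 80/150]
  30 → break 2  [load 110/150]
  30 → break 2  [load 140/150]
  80 → break 3 (new)  [load 80/150]
  100 → break 4 (new)  [load 100/150]
  90 → break 5 (new)  [load 90/150]
  120 → break 6 (new)  [load 120/150]
  90 → break 7 (new)  [load 90/150]
  20 → break 1  [load 150/150]
  100 → break 8 (new)  [load 100/150]
8 commercial breaks opened.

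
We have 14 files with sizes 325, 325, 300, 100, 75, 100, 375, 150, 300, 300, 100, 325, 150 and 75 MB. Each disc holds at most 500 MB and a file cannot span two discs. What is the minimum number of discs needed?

Total = 375 + 325 + 325 + 325 + 300 + 300 + 300 + 150 + 150 + 100 + 100 + 100 + 75 + 75 = 3000 MB.
Lower bound: ⌈3000/500⌉ = 6 discs.
Also, 7 files each exceed 250 MB, and no two of those can share a disc, so at least 7 discs are needed.
A packing using 7 discs:
  disc 1: 375 + 100 = 475
  disc 2: 325 + 150 = 475
  disc 3: 325 + 150 = 475
  disc 4: 325 + 100 + 75 = 500
  disc 5: 300 + 100 + 75 = 475
  disc 6: 300 = 300
  disc 7: 300 = 300
This matches the lower bound, so 7 is optimal.

7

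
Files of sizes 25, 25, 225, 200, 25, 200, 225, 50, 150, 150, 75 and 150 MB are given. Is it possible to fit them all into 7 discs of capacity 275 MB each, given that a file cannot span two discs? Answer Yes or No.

Yes

A valid assignment using 7 discs:
  disc 1: 225 + 50 = 275
  disc 2: 225 + 25 + 25 = 275
  disc 3: 200 + 75 = 275
  disc 4: 200 + 25 = 225
  disc 5: 150 = 150
  disc 6: 150 = 150
  disc 7: 150 = 150
Every load is within 275 MB, so 7 discs suffice.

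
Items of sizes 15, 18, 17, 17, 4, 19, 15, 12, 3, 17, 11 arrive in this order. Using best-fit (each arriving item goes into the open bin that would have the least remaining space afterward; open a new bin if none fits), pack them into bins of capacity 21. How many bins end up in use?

  15 → bin 1 (new)  [load 15/21]
  18 → bin 2 (new)  [load 18/21]
  17 → bin 3 (new)  [load 17/21]
  17 → bin 4 (new)  [load 17/21]
  4 → bin 3  [load 21/21]
  19 → bin 5 (new)  [load 19/21]
  15 → bin 6 (new)  [load 15/21]
  12 → bin 7 (new)  [load 12/21]
  3 → bin 2  [load 21/21]
  17 → bin 8 (new)  [load 17/21]
  11 → bin 9 (new)  [load 11/21]
9 bins opened.

9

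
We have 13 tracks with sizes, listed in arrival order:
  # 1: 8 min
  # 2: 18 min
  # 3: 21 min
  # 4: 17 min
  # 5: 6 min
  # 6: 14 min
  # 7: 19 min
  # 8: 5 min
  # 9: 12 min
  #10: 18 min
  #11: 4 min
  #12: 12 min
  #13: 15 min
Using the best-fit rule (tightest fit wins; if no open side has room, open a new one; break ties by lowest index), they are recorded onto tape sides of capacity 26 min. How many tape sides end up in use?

  8 → side 1 (new)  [load 8/26]
  18 → side 1  [load 26/26]
  21 → side 2 (new)  [load 21/26]
  17 → side 3 (new)  [load 17/26]
  6 → side 3  [load 23/26]
  14 → side 4 (new)  [load 14/26]
  19 → side 5 (new)  [load 19/26]
  5 → side 2  [load 26/26]
  12 → side 4  [load 26/26]
  18 → side 6 (new)  [load 18/26]
  4 → side 5  [load 23/26]
  12 → side 7 (new)  [load 12/26]
  15 → side 8 (new)  [load 15/26]
8 tape sides opened.

8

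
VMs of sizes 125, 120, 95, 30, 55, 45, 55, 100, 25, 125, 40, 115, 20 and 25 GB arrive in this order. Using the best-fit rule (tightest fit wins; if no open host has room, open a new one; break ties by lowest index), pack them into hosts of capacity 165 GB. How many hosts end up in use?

  125 → host 1 (new)  [load 125/165]
  120 → host 2 (new)  [load 120/165]
  95 → host 3 (new)  [load 95/165]
  30 → host 1  [load 155/165]
  55 → host 3  [load 150/165]
  45 → host 2  [load 165/165]
  55 → host 4 (new)  [load 55/165]
  100 → host 4  [load 155/165]
  25 → host 5 (new)  [load 25/165]
  125 → host 5  [load 150/165]
  40 → host 6 (new)  [load 40/165]
  115 → host 6  [load 155/165]
  20 → host 7 (new)  [load 20/165]
  25 → host 7  [load 45/165]
7 hosts opened.

7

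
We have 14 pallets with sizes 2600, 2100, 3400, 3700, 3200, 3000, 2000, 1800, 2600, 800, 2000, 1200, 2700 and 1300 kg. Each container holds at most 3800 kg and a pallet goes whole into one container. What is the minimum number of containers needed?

10

Total = 3700 + 3400 + 3200 + 3000 + 2700 + 2600 + 2600 + 2100 + 2000 + 2000 + 1800 + 1300 + 1200 + 800 = 32400 kg.
Lower bound: ⌈32400/3800⌉ = 9 containers.
Also, 10 pallets each exceed 1900 kg, and no two of those can share a container, so at least 10 containers are needed.
A packing using 10 containers:
  container 1: 3700 = 3700
  container 2: 3400 = 3400
  container 3: 3200 = 3200
  container 4: 3000 + 800 = 3800
  container 5: 2700 = 2700
  container 6: 2600 + 1200 = 3800
  container 7: 2600 = 2600
  container 8: 2100 + 1300 = 3400
  container 9: 2000 + 1800 = 3800
  container 10: 2000 = 2000
This matches the lower bound, so 10 is optimal.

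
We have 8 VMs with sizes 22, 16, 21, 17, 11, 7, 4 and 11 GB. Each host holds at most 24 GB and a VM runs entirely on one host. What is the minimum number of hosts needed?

Total = 22 + 21 + 17 + 16 + 11 + 11 + 7 + 4 = 109 GB.
Lower bound: ⌈109/24⌉ = 5 hosts.
A packing using 5 hosts:
  host 1: 22 = 22
  host 2: 21 = 21
  host 3: 17 + 7 = 24
  host 4: 16 + 4 = 20
  host 5: 11 + 11 = 22
This matches the lower bound, so 5 is optimal.

5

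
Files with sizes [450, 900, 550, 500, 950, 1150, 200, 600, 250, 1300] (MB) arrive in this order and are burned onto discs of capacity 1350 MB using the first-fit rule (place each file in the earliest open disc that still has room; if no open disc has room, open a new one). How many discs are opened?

6

  450 → disc 1 (new)  [load 450/1350]
  900 → disc 1  [load 1350/1350]
  550 → disc 2 (new)  [load 550/1350]
  500 → disc 2  [load 1050/1350]
  950 → disc 3 (new)  [load 950/1350]
  1150 → disc 4 (new)  [load 1150/1350]
  200 → disc 2  [load 1250/1350]
  600 → disc 5 (new)  [load 600/1350]
  250 → disc 3  [load 1200/1350]
  1300 → disc 6 (new)  [load 1300/1350]
6 discs opened.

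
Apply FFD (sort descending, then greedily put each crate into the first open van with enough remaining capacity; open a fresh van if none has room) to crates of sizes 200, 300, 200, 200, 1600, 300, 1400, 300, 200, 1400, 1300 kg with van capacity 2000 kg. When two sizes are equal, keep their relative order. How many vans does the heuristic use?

Sorted descending: 1600, 1400, 1400, 1300, 300, 300, 300, 200, 200, 200, 200.
  1600 → van 1 (new)  [load 1600/2000]
  1400 → van 2 (new)  [load 1400/2000]
  1400 → van 3 (new)  [load 1400/2000]
  1300 → van 4 (new)  [load 1300/2000]
  300 → van 1  [load 1900/2000]
  300 → van 2  [load 1700/2000]
  300 → van 2  [load 2000/2000]
  200 → van 3  [load 1600/2000]
  200 → van 3  [load 1800/2000]
  200 → van 3  [load 2000/2000]
  200 → van 4  [load 1500/2000]
4 vans opened.

4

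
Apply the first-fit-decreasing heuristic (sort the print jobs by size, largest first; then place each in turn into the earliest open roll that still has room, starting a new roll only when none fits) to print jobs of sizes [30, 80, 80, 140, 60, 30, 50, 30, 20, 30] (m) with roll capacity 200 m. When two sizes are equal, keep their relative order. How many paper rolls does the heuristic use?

3

Sorted descending: 140, 80, 80, 60, 50, 30, 30, 30, 30, 20.
  140 → roll 1 (new)  [load 140/200]
  80 → roll 2 (new)  [load 80/200]
  80 → roll 2  [load 160/200]
  60 → roll 1  [load 200/200]
  50 → roll 3 (new)  [load 50/200]
  30 → roll 2  [load 190/200]
  30 → roll 3  [load 80/200]
  30 → roll 3  [load 110/200]
  30 → roll 3  [load 140/200]
  20 → roll 3  [load 160/200]
3 paper rolls opened.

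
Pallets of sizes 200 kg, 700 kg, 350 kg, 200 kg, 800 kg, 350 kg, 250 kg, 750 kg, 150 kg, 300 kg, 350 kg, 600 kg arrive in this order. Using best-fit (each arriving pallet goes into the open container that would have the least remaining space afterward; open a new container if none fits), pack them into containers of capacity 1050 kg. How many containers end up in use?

  200 → container 1 (new)  [load 200/1050]
  700 → container 1  [load 900/1050]
  350 → container 2 (new)  [load 350/1050]
  200 → container 2  [load 550/1050]
  800 → container 3 (new)  [load 800/1050]
  350 → container 2  [load 900/1050]
  250 → container 3  [load 1050/1050]
  750 → container 4 (new)  [load 750/1050]
  150 → container 1  [load 1050/1050]
  300 → container 4  [load 1050/1050]
  350 → container 5 (new)  [load 350/1050]
  600 → container 5  [load 950/1050]
5 containers opened.

5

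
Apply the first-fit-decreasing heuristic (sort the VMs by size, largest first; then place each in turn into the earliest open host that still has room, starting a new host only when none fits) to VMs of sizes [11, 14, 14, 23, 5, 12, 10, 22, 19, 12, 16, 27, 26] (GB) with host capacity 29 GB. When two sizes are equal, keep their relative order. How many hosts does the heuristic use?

8

Sorted descending: 27, 26, 23, 22, 19, 16, 14, 14, 12, 12, 11, 10, 5.
  27 → host 1 (new)  [load 27/29]
  26 → host 2 (new)  [load 26/29]
  23 → host 3 (new)  [load 23/29]
  22 → host 4 (new)  [load 22/29]
  19 → host 5 (new)  [load 19/29]
  16 → host 6 (new)  [load 16/29]
  14 → host 7 (new)  [load 14/29]
  14 → host 7  [load 28/29]
  12 → host 6  [load 28/29]
  12 → host 8 (new)  [load 12/29]
  11 → host 8  [load 23/29]
  10 → host 5  [load 29/29]
  5 → host 3  [load 28/29]
8 hosts opened.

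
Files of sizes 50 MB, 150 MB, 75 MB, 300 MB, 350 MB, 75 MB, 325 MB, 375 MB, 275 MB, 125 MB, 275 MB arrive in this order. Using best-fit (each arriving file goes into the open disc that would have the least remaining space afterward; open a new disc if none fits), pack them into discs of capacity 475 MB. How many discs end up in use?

7

  50 → disc 1 (new)  [load 50/475]
  150 → disc 1  [load 200/475]
  75 → disc 1  [load 275/475]
  300 → disc 2 (new)  [load 300/475]
  350 → disc 3 (new)  [load 350/475]
  75 → disc 3  [load 425/475]
  325 → disc 4 (new)  [load 325/475]
  375 → disc 5 (new)  [load 375/475]
  275 → disc 6 (new)  [load 275/475]
  125 → disc 4  [load 450/475]
  275 → disc 7 (new)  [load 275/475]
7 discs opened.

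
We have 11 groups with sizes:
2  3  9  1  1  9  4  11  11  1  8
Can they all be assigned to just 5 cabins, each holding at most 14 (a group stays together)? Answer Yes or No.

A valid assignment using 5 cabins:
  cabin 1: 11 + 3 = 14
  cabin 2: 11 + 2 + 1 = 14
  cabin 3: 9 + 4 + 1 = 14
  cabin 4: 9 + 1 = 10
  cabin 5: 8 = 8
Every load is within 14, so 5 cabins suffice.

Yes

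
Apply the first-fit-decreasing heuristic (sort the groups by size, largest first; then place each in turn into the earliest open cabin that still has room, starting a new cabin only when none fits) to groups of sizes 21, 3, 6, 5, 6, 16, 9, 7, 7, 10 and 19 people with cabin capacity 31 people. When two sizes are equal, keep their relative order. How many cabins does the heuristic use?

Sorted descending: 21, 19, 16, 10, 9, 7, 7, 6, 6, 5, 3.
  21 → cabin 1 (new)  [load 21/31]
  19 → cabin 2 (new)  [load 19/31]
  16 → cabin 3 (new)  [load 16/31]
  10 → cabin 1  [load 31/31]
  9 → cabin 2  [load 28/31]
  7 → cabin 3  [load 23/31]
  7 → cabin 3  [load 30/31]
  6 → cabin 4 (new)  [load 6/31]
  6 → cabin 4  [load 12/31]
  5 → cabin 4  [load 17/31]
  3 → cabin 2  [load 31/31]
4 cabins opened.

4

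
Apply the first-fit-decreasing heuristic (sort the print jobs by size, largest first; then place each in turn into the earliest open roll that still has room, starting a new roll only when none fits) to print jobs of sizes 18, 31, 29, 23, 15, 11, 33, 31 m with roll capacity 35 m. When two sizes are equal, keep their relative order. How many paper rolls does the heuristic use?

6

Sorted descending: 33, 31, 31, 29, 23, 18, 15, 11.
  33 → roll 1 (new)  [load 33/35]
  31 → roll 2 (new)  [load 31/35]
  31 → roll 3 (new)  [load 31/35]
  29 → roll 4 (new)  [load 29/35]
  23 → roll 5 (new)  [load 23/35]
  18 → roll 6 (new)  [load 18/35]
  15 → roll 6  [load 33/35]
  11 → roll 5  [load 34/35]
6 paper rolls opened.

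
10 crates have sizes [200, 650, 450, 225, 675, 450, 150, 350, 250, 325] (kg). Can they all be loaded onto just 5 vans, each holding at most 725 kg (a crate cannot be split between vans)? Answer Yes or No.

No

Total = 3725 kg; ⌈3725/725⌉ = 6.
At least 6 vans are required, but only 5 are allowed.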